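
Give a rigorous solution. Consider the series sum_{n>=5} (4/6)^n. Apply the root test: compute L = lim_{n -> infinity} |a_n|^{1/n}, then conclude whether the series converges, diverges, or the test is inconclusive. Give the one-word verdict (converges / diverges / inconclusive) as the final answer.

Let a_n denote the general term. Form |a_n|^(1/n) and simplify:
|a_n|^(1/n) = 2/3
Take the limit as n -> infinity: L = 2/3.
Since L = 2/3 < 1, the root test implies convergence.

converges


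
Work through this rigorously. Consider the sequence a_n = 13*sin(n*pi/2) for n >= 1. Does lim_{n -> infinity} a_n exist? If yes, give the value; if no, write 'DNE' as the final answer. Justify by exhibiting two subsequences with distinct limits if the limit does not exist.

Examine the behaviour of a_n along subsequences.
a_{4k+1} = 13*sin(pi/2 + 2k*pi) = 13 -> 13. a_{4k+3} = 13*sin(3pi/2 + 2k*pi) = -13 -> -13.
Since these two subsequential limits are 13 and -13, distinct, the full sequence cannot converge (a convergent sequence has all subsequences tending to the same limit). So lim a_n does not exist.

DNE


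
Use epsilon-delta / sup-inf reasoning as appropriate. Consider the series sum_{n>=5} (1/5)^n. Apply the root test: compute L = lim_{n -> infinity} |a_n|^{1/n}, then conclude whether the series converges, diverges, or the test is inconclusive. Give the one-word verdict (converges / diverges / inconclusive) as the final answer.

Let a_n denote the general term. Form |a_n|^(1/n) and simplify:
|a_n|^(1/n) = 1/5
Take the limit as n -> infinity: L = 1/5.
Since L = 1/5 < 1, the root test implies convergence.

converges


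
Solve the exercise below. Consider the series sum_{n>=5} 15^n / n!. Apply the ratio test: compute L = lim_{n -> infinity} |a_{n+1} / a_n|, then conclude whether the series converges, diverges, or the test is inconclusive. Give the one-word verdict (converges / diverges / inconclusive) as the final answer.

Let a_n denote the general term. Form the ratio a_{n+1}/a_n and simplify:
a_{n+1}/a_n = 15/(n + 1)
Take the limit as n -> infinity: L = 0.
Since L = 0 < 1, the ratio test implies the series converges.

converges


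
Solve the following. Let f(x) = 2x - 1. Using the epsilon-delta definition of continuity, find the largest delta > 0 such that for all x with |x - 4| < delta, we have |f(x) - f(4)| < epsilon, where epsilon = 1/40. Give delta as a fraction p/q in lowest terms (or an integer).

We compute f(4) = 2*(4) - 1 = 7.
|f(x) - f(4)| = |2x - 1 - (7)| = |2(x - 4)| = 2|x - 4|.
We need 2|x - 4| < 1/40, i.e. |x - 4| < 1/40 / 2 = 1/80.
So any delta <= 1/80 works. Conversely, if delta > 1/80, then x = 4 + 1/80 satisfies |x - 4| = 1/80 < delta but |f(x) - f(4)| = 2 * 1/80 = 1/40, which is not < 1/40; so no larger delta works.
Hence the largest such delta is 1/80.

1/80


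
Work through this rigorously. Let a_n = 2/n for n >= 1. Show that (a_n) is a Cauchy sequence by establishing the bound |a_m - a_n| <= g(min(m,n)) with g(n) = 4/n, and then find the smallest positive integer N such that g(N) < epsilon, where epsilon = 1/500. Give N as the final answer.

For any m, n >= 1, by the triangle inequality:
|a_m - a_n| = |2/m - 2/n| <= 2*1/m + 2*1/n <= 4/min(m,n).
So g(n) = 4/n bounds the Cauchy difference. Since g(n) -> 0, (a_n) is Cauchy.
Now solve g(N) < 1/500: 4/N < 1/500 <=> N > 4 / (1/500) = 2000.
The smallest integer strictly greater than 2000 is N = 2001.
Check: g(2001) = 4/2001 = 4/2001 < 1/500; g(2000) = 1/500 >= 1/500. So N = 2001.

2001


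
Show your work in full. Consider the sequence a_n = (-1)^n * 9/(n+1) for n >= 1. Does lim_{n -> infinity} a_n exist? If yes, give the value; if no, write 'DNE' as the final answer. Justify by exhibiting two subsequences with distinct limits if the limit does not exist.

Examine the behaviour of a_n along subsequences.
Even-n subsequence a_{2k} = 9/(2k+1) -> 0. Odd-n subsequence a_{2k+1} = -9/(2k+2) -> 0. Both tend to 0, which suggests the limit is 0; verify directly.
|a_n - 0| = 9/(n+1) < 9/n for every n >= 1.
Given epsilon > 0, choose a positive integer N > 9/epsilon. Then for all n >= N, |a_n| < 9/n <= 9/N < epsilon.
So by the definition of the limit, lim a_n exists and equals 0.

0


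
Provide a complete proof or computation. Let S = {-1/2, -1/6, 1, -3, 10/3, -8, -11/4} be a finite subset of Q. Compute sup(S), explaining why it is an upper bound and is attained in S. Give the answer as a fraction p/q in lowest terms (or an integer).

S is finite, so sup(S) = max(S).
Sorted decreasing:
10/3, 1, -1/6, -1/2, -11/4, -3, -8
The extremum is 10/3.
For every x in S, x <= 10/3. And 10/3 is in S, so it is attained.
Therefore sup(S) = 10/3.

10/3


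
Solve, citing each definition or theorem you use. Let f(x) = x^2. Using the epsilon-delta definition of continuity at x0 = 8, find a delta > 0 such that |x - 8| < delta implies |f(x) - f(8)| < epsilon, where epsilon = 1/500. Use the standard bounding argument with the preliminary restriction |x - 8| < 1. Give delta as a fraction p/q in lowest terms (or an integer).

Factor: |x^2 - (8)^2| = |x - 8| * |x + 8|.
Impose |x - 8| < 1 first. Then |x + 8| = |(x - 8) + 2*(8)| <= |x - 8| + 2*|8| < 1 + 16 = 17.
So |x^2 - (8)^2| < delta * 17.
We need delta * 17 <= 1/500, i.e. delta <= 1/500/17 = 1/8500.
Since 1/8500 < 1, this is tighter than 1; take delta = 1/8500.
So delta = 1/8500 works.

1/8500


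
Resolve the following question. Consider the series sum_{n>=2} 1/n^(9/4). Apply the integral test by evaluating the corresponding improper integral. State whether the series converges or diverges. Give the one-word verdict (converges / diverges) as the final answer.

Let f(x) = x^(-9/4). Then f is positive, continuous, and decreasing on [2, infinity), so the integral test applies.
Compute the improper integral int_{2}^infinity f(x) dx:
  antiderivative F(x) = -4/(5*x^(5/4)).
  As x -> infinity, F(x) -> 0 (since p = 9/4 > 1).
  So int = F(infinity) - F(2) = 0 - (-2^(3/4)/5) = 2^(3/4)/5.
  Finite, so by the integral test, the series converges.

converges


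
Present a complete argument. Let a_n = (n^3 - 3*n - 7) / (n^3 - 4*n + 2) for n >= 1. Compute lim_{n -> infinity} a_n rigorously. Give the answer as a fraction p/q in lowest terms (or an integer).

Divide numerator and denominator by n^3, the highest power:
numerator / n^3 = 1 - 3/n^2 - 7/n^3
denominator / n^3 = 1 - 4/n^2 + 2/n^3
As n -> infinity, all terms of the form c/n^k (k >= 1) tend to 0.
So numerator / n^3 -> 1 and denominator / n^3 -> 1.
Therefore lim a_n = 1.

1


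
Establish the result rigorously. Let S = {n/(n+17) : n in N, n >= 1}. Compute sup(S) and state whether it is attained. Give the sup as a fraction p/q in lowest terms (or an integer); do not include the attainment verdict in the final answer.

Analysis:
- Values: 1/18, 2/19, 3/20, 4/21, ... strictly increasing.
- Minimum is 1/18 (n=1); inf = 1/18 (attained).
- n/(n+17) = 1 - 17/(n+17) -> 1 from below as n -> infinity, and never equals 1.
- So sup = 1 (not attained).
Conclusion: sup(S) = 1, not attained in S.

1


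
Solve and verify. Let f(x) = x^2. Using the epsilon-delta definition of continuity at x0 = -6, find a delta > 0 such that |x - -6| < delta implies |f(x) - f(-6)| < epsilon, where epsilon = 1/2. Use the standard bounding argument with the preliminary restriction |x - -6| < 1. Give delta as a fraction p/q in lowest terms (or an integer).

Factor: |x^2 - (-6)^2| = |x - -6| * |x + -6|.
Impose |x - -6| < 1 first. Then |x + -6| = |(x - -6) + 2*(-6)| <= |x - -6| + 2*|-6| < 1 + 12 = 13.
So |x^2 - (-6)^2| < delta * 13.
We need delta * 13 <= 1/2, i.e. delta <= 1/2/13 = 1/26.
Since 1/26 < 1, this is tighter than 1; take delta = 1/26.
So delta = 1/26 works.

1/26


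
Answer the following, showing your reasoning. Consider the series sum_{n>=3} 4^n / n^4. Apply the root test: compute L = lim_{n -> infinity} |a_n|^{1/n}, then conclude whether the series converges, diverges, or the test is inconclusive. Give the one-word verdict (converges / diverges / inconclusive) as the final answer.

Let a_n denote the general term. Form |a_n|^(1/n) and simplify:
|a_n|^(1/n) = 4/n^(4/n)
Take the limit as n -> infinity: L = 4.
Since L = 4 > 1, the root test implies divergence.

diverges


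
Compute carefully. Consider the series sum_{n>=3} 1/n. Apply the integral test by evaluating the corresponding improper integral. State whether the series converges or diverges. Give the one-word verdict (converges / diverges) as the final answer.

Let f(x) = 1/x. Then f is positive, continuous, and decreasing on [3, infinity), so the integral test applies.
Compute the improper integral int_{3}^infinity f(x) dx:
  antiderivative F(x) = log(x).
  As x -> infinity, log(x) -> infinity.
  So int = infinity - log(3) = infinity. By the integral test, the series diverges.

diverges


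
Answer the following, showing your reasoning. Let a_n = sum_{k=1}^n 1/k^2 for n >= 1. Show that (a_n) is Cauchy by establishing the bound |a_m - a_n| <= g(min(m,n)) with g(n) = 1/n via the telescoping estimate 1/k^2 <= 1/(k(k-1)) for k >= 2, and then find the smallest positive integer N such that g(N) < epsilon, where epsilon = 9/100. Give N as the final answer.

For m > n >= 1: |a_m - a_n| = sum_{k=n+1}^m 1/k^2.
Use 1/k^2 <= 1/(k(k-1)) = 1/(k-1) - 1/k for k >= 2:
sum_{k=n+1}^m 1/k^2 <= sum_{k=n+1}^m (1/(k-1) - 1/k) = 1/n - 1/m <= 1/n.
By symmetry the same bound holds with n,m swapped, so |a_m - a_n| <= 1/min(m,n) = g(min(m,n)). Since g(n) -> 0, (a_n) is Cauchy.
Now solve g(N) < 9/100: 1/N < 9/100 <=> N > 1/(9/100) = 100/9.
The smallest integer strictly greater than 100/9 is N = 12.
Check: g(12) = 1/12 < 9/100; g(11) = 1/11 >= 9/100. So N = 12.

12


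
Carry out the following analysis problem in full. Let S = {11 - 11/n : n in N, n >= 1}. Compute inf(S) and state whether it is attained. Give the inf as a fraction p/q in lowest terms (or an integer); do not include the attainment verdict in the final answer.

Analysis:
- Values: 0, 11/2, 22/3, 33/4, ... strictly increasing.
- Minimum is 0 (n=1); inf = 0 (attained).
- 11 - 11/n -> 11 from below; sup = 11, not attained.
Conclusion: inf(S) = 0, attained in S.

0


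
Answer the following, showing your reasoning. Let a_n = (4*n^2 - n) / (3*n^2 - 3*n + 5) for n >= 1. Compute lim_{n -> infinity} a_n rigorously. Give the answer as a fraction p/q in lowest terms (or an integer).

Divide numerator and denominator by n^2, the highest power:
numerator / n^2 = 4 - 1/n
denominator / n^2 = 3 - 3/n + 5/n^2
As n -> infinity, all terms of the form c/n^k (k >= 1) tend to 0.
So numerator / n^2 -> 4 and denominator / n^2 -> 3.
Therefore lim a_n = 4/3.

4/3


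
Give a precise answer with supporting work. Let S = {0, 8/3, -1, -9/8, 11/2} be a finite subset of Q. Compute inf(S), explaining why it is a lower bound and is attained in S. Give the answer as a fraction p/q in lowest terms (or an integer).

S is finite, so inf(S) = min(S).
Sorted increasing:
-9/8, -1, 0, 8/3, 11/2
The extremum is -9/8.
For every x in S, x >= -9/8. And -9/8 is in S, so it is attained.
Therefore inf(S) = -9/8.

-9/8


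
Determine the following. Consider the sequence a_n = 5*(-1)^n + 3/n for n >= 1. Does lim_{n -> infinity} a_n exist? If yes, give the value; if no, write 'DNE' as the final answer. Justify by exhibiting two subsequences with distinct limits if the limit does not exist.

Examine the behaviour of a_n along subsequences.
a_{2k} = 5 + 3/(2k) -> 5. a_{2k+1} = -5 + 3/(2k+1) -> -5.
Since these two subsequential limits are 5 and -5, distinct, the full sequence cannot converge (a convergent sequence has all subsequences tending to the same limit). So lim a_n does not exist.

DNE


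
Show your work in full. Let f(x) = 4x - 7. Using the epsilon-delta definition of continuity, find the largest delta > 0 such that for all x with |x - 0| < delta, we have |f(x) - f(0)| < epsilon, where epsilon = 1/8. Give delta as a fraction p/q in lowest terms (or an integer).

We compute f(0) = 4*(0) - 7 = -7.
|f(x) - f(0)| = |4x - 7 - (-7)| = |4(x - 0)| = 4|x - 0|.
We need 4|x - 0| < 1/8, i.e. |x - 0| < 1/8 / 4 = 1/32.
So any delta <= 1/32 works. Conversely, if delta > 1/32, then x = 0 + 1/32 satisfies |x - 0| = 1/32 < delta but |f(x) - f(0)| = 4 * 1/32 = 1/8, which is not < 1/8; so no larger delta works.
Hence the largest such delta is 1/32.

1/32


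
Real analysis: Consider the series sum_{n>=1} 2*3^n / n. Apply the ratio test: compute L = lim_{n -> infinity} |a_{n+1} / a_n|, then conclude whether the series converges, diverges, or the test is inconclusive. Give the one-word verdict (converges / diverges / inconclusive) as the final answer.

Let a_n denote the general term. Form the ratio a_{n+1}/a_n and simplify:
a_{n+1}/a_n = 3*n/(n + 1)
Take the limit as n -> infinity: L = 3.
Since L = 3 > 1 (or L = infinity), the ratio test implies the series diverges.

diverges


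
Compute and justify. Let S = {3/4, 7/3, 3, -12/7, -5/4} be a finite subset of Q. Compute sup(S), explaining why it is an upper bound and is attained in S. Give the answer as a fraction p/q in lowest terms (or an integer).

S is finite, so sup(S) = max(S).
Sorted decreasing:
3, 7/3, 3/4, -5/4, -12/7
The extremum is 3.
For every x in S, x <= 3. And 3 is in S, so it is attained.
Therefore sup(S) = 3.

3


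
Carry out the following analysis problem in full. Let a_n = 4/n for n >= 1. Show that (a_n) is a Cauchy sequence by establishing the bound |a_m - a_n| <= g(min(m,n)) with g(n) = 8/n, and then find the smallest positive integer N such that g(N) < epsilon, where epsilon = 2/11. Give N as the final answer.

For any m, n >= 1, by the triangle inequality:
|a_m - a_n| = |4/m - 4/n| <= 4*1/m + 4*1/n <= 8/min(m,n).
So g(n) = 8/n bounds the Cauchy difference. Since g(n) -> 0, (a_n) is Cauchy.
Now solve g(N) < 2/11: 8/N < 2/11 <=> N > 8 / (2/11) = 44.
The smallest integer strictly greater than 44 is N = 45.
Check: g(45) = 8/45 = 8/45 < 2/11; g(44) = 2/11 >= 2/11. So N = 45.

45


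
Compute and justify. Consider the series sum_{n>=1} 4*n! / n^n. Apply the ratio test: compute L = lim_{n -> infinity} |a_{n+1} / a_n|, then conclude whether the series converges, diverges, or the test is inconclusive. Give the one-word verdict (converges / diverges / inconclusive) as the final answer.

Let a_n denote the general term. Form the ratio a_{n+1}/a_n and simplify:
a_{n+1}/a_n = (n/(n + 1))^n
Take the limit as n -> infinity: L = exp(-1).
Since L = exp(-1) < 1, the ratio test implies the series converges.

converges


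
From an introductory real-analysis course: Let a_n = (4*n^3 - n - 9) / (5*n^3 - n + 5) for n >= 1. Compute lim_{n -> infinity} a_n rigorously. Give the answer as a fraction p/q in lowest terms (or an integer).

Divide numerator and denominator by n^3, the highest power:
numerator / n^3 = 4 - 1/n^2 - 9/n^3
denominator / n^3 = 5 - 1/n^2 + 5/n^3
As n -> infinity, all terms of the form c/n^k (k >= 1) tend to 0.
So numerator / n^3 -> 4 and denominator / n^3 -> 5.
Therefore lim a_n = 4/5.

4/5


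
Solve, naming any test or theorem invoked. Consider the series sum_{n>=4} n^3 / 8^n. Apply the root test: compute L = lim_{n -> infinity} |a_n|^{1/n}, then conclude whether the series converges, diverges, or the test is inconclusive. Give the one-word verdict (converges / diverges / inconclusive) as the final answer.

Let a_n denote the general term. Form |a_n|^(1/n) and simplify:
|a_n|^(1/n) = n^(3/n)/8
Take the limit as n -> infinity: L = 1/8.
Since L = 1/8 < 1, the root test implies convergence.

converges


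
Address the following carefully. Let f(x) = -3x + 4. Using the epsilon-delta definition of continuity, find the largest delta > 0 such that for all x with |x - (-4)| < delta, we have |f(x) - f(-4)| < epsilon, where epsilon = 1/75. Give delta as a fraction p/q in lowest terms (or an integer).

We compute f(-4) = -3*(-4) + 4 = 16.
|f(x) - f(-4)| = |-3x + 4 - (16)| = |-3(x - (-4))| = 3|x - (-4)|.
We need 3|x - (-4)| < 1/75, i.e. |x - (-4)| < 1/75 / 3 = 1/225.
So any delta <= 1/225 works. Conversely, if delta > 1/225, then x = -4 + 1/225 satisfies |x - (-4)| = 1/225 < delta but |f(x) - f(-4)| = 3 * 1/225 = 1/75, which is not < 1/75; so no larger delta works.
Hence the largest such delta is 1/225.

1/225


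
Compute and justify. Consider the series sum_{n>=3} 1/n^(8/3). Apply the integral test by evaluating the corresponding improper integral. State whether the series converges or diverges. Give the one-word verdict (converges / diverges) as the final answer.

Let f(x) = x^(-8/3). Then f is positive, continuous, and decreasing on [3, infinity), so the integral test applies.
Compute the improper integral int_{3}^infinity f(x) dx:
  antiderivative F(x) = -3/(5*x^(5/3)).
  As x -> infinity, F(x) -> 0 (since p = 8/3 > 1).
  So int = F(infinity) - F(3) = 0 - (-3^(1/3)/15) = 3^(1/3)/15.
  Finite, so by the integral test, the series converges.

converges


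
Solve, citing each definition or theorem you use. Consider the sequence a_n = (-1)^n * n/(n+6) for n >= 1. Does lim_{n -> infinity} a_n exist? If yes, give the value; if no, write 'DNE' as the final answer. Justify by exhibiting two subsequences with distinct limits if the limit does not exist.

Examine the behaviour of a_n along subsequences.
a_{2k} = 2k/(2k+6) -> 1. a_{2k+1} = -(2k+1)/(2k+7) -> -1.
Since these two subsequential limits are 1 and -1, distinct, the full sequence cannot converge (a convergent sequence has all subsequences tending to the same limit). So lim a_n does not exist.

DNE


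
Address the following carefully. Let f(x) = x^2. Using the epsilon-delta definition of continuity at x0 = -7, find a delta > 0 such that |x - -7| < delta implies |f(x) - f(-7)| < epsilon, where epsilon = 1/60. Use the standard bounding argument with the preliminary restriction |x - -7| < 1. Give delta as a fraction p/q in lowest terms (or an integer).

Factor: |x^2 - (-7)^2| = |x - -7| * |x + -7|.
Impose |x - -7| < 1 first. Then |x + -7| = |(x - -7) + 2*(-7)| <= |x - -7| + 2*|-7| < 1 + 14 = 15.
So |x^2 - (-7)^2| < delta * 15.
We need delta * 15 <= 1/60, i.e. delta <= 1/60/15 = 1/900.
Since 1/900 < 1, this is tighter than 1; take delta = 1/900.
So delta = 1/900 works.

1/900


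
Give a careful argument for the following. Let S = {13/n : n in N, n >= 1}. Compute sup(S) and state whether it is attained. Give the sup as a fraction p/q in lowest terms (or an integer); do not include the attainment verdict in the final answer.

Analysis:
- Values: 13, 13/2, 13/3, 13/4, ... strictly decreasing.
- The maximum is 13 (n=1); sup = 13 (attained).
- The set is bounded below by 0; 13/n -> 0 so 0 is the greatest lower bound.
- 0 is not in the set, so inf = 0 is not attained.
Conclusion: sup(S) = 13, attained in S.

13


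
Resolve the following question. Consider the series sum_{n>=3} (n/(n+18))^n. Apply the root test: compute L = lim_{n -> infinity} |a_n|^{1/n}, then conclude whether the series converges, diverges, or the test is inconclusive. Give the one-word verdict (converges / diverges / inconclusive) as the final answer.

Let a_n denote the general term. Form |a_n|^(1/n) and simplify:
|a_n|^(1/n) = n/(n + 18)
Take the limit as n -> infinity: L = 1.
Since L = 1, the root test is inconclusive. (In fact a_n = (n/(n+18))^n -> e^(-18) != 0, so the nth-term test shows divergence; but the root test itself gives no conclusion.)

inconclusive


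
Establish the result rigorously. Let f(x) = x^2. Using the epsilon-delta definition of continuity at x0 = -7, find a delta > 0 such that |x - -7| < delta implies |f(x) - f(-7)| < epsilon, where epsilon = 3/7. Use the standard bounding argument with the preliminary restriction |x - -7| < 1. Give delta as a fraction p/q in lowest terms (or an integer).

Factor: |x^2 - (-7)^2| = |x - -7| * |x + -7|.
Impose |x - -7| < 1 first. Then |x + -7| = |(x - -7) + 2*(-7)| <= |x - -7| + 2*|-7| < 1 + 14 = 15.
So |x^2 - (-7)^2| < delta * 15.
We need delta * 15 <= 3/7, i.e. delta <= 3/7/15 = 1/35.
Since 1/35 < 1, this is tighter than 1; take delta = 1/35.
So delta = 1/35 works.

1/35


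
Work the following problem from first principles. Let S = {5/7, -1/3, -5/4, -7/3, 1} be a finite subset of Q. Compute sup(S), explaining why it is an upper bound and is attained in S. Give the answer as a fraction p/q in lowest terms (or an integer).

S is finite, so sup(S) = max(S).
Sorted decreasing:
1, 5/7, -1/3, -5/4, -7/3
The extremum is 1.
For every x in S, x <= 1. And 1 is in S, so it is attained.
Therefore sup(S) = 1.

1


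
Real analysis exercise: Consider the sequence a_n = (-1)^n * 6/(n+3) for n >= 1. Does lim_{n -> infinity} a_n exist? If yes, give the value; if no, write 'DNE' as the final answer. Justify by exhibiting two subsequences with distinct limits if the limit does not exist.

Examine the behaviour of a_n along subsequences.
Even-n subsequence a_{2k} = 6/(2k+3) -> 0. Odd-n subsequence a_{2k+1} = -6/(2k+4) -> 0. Both tend to 0, which suggests the limit is 0; verify directly.
|a_n - 0| = 6/(n+3) < 6/n for every n >= 1.
Given epsilon > 0, choose a positive integer N > 6/epsilon. Then for all n >= N, |a_n| < 6/n <= 6/N < epsilon.
So by the definition of the limit, lim a_n exists and equals 0.

0


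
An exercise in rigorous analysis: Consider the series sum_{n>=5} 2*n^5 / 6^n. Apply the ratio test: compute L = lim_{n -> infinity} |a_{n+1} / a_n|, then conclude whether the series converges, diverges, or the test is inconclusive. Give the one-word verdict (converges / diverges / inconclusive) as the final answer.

Let a_n denote the general term. Form the ratio a_{n+1}/a_n and simplify:
a_{n+1}/a_n = (n + 1)^5/(6*n^5)
Take the limit as n -> infinity: L = 1/6.
Since L = 1/6 < 1, the ratio test implies the series converges.

converges


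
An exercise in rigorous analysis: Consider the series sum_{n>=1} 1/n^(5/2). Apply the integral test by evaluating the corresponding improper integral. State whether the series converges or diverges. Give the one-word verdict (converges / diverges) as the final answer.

Let f(x) = x^(-5/2). Then f is positive, continuous, and decreasing on [1, infinity), so the integral test applies.
Compute the improper integral int_{1}^infinity f(x) dx:
  antiderivative F(x) = -2/(3*x^(3/2)).
  As x -> infinity, F(x) -> 0 (since p = 5/2 > 1).
  So int = F(infinity) - F(1) = 0 - (-2/3) = 2/3.
  Finite, so by the integral test, the series converges.

converges


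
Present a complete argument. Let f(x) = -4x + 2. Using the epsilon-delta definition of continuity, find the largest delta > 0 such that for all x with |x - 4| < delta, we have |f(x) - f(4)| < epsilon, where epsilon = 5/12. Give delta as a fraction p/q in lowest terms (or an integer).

We compute f(4) = -4*(4) + 2 = -14.
|f(x) - f(4)| = |-4x + 2 - (-14)| = |-4(x - 4)| = 4|x - 4|.
We need 4|x - 4| < 5/12, i.e. |x - 4| < 5/12 / 4 = 5/48.
So any delta <= 5/48 works. Conversely, if delta > 5/48, then x = 4 + 5/48 satisfies |x - 4| = 5/48 < delta but |f(x) - f(4)| = 4 * 5/48 = 5/12, which is not < 5/12; so no larger delta works.
Hence the largest such delta is 5/48.

5/48


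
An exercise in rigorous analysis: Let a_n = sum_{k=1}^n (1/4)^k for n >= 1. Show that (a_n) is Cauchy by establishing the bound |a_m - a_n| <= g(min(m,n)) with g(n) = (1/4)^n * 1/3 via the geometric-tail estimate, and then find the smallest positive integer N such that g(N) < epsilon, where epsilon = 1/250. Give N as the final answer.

For m > n >= 1: |a_m - a_n| = sum_{k=n+1}^m (1/4)^k < sum_{k=n+1}^infinity (1/4)^k = (1/4)^(n+1) / (1 - 1/4) = (1/4)^n * (1/4) * (4/3) = (1/4)^n * 1/3.
So g(n) = (1/4)^n / 3. Since g(n) -> 0, (a_n) is Cauchy.
Now solve g(N) < 1/250: (1/4)^N / 3 < 1/250 <=> 4^N > 1 / (3 * 1/250) = 250/3.
Check powers of 4: 4^3 = 64 <= 250/3, 4^4 = 256 > 250/3.
So the smallest such N is 4. Check: g(4) = 1/(3 * 256) = 1/768 < 1/250.

4


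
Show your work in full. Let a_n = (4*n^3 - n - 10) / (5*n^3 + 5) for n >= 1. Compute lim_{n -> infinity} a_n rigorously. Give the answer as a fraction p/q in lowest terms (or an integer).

Divide numerator and denominator by n^3, the highest power:
numerator / n^3 = 4 - 1/n^2 - 10/n^3
denominator / n^3 = 5 + 5/n^3
As n -> infinity, all terms of the form c/n^k (k >= 1) tend to 0.
So numerator / n^3 -> 4 and denominator / n^3 -> 5.
Therefore lim a_n = 4/5.

4/5


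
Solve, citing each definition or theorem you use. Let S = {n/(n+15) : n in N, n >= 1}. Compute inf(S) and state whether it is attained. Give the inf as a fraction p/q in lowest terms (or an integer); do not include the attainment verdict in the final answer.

Analysis:
- Values: 1/16, 2/17, 1/6, 4/19, ... strictly increasing.
- Minimum is 1/16 (n=1); inf = 1/16 (attained).
- n/(n+15) = 1 - 15/(n+15) -> 1 from below as n -> infinity, and never equals 1.
- So sup = 1 (not attained).
Conclusion: inf(S) = 1/16, attained in S.

1/16


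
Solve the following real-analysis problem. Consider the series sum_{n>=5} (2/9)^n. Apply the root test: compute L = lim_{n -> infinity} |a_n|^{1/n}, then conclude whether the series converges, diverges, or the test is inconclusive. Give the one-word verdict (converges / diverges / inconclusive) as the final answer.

Let a_n denote the general term. Form |a_n|^(1/n) and simplify:
|a_n|^(1/n) = 2/9
Take the limit as n -> infinity: L = 2/9.
Since L = 2/9 < 1, the root test implies convergence.

converges


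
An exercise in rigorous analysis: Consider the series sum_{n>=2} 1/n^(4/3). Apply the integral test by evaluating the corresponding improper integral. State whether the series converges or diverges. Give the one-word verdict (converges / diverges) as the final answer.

Let f(x) = x^(-4/3). Then f is positive, continuous, and decreasing on [2, infinity), so the integral test applies.
Compute the improper integral int_{2}^infinity f(x) dx:
  antiderivative F(x) = -3/x^(1/3).
  As x -> infinity, F(x) -> 0 (since p = 4/3 > 1).
  So int = F(infinity) - F(2) = 0 - (-3*2^(2/3)/2) = 3*2^(2/3)/2.
  Finite, so by the integral test, the series converges.

converges


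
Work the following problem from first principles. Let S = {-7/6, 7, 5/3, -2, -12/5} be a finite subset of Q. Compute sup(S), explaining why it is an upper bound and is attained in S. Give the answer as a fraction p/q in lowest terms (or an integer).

S is finite, so sup(S) = max(S).
Sorted decreasing:
7, 5/3, -7/6, -2, -12/5
The extremum is 7.
For every x in S, x <= 7. And 7 is in S, so it is attained.
Therefore sup(S) = 7.

7


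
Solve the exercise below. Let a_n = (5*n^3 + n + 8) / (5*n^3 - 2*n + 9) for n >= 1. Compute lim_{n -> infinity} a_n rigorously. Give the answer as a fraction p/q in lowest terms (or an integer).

Divide numerator and denominator by n^3, the highest power:
numerator / n^3 = 5 + n^(-2) + 8/n^3
denominator / n^3 = 5 - 2/n^2 + 9/n^3
As n -> infinity, all terms of the form c/n^k (k >= 1) tend to 0.
So numerator / n^3 -> 5 and denominator / n^3 -> 5.
Therefore lim a_n = 1.

1


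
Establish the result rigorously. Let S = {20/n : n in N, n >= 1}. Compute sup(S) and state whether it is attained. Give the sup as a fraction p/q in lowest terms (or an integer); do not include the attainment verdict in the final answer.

Analysis:
- Values: 20, 10, 20/3, 5, ... strictly decreasing.
- The maximum is 20 (n=1); sup = 20 (attained).
- The set is bounded below by 0; 20/n -> 0 so 0 is the greatest lower bound.
- 0 is not in the set, so inf = 0 is not attained.
Conclusion: sup(S) = 20, attained in S.

20


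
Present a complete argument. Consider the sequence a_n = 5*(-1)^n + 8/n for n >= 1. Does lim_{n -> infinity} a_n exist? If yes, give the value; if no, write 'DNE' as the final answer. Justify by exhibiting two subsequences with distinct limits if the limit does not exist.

Examine the behaviour of a_n along subsequences.
a_{2k} = 5 + 8/(2k) -> 5. a_{2k+1} = -5 + 8/(2k+1) -> -5.
Since these two subsequential limits are 5 and -5, distinct, the full sequence cannot converge (a convergent sequence has all subsequences tending to the same limit). So lim a_n does not exist.

DNE


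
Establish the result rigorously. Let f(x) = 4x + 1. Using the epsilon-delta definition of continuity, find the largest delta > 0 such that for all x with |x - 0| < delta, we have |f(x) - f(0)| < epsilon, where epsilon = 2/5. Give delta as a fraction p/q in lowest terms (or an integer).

We compute f(0) = 4*(0) + 1 = 1.
|f(x) - f(0)| = |4x + 1 - (1)| = |4(x - 0)| = 4|x - 0|.
We need 4|x - 0| < 2/5, i.e. |x - 0| < 2/5 / 4 = 1/10.
So any delta <= 1/10 works. Conversely, if delta > 1/10, then x = 0 + 1/10 satisfies |x - 0| = 1/10 < delta but |f(x) - f(0)| = 4 * 1/10 = 2/5, which is not < 2/5; so no larger delta works.
Hence the largest such delta is 1/10.

1/10


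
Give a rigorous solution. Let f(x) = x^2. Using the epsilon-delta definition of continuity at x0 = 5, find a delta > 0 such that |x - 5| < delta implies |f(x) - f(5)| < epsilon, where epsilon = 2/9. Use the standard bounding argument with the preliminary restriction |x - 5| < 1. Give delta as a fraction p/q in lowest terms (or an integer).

Factor: |x^2 - (5)^2| = |x - 5| * |x + 5|.
Impose |x - 5| < 1 first. Then |x + 5| = |(x - 5) + 2*(5)| <= |x - 5| + 2*|5| < 1 + 10 = 11.
So |x^2 - (5)^2| < delta * 11.
We need delta * 11 <= 2/9, i.e. delta <= 2/9/11 = 2/99.
Since 2/99 < 1, this is tighter than 1; take delta = 2/99.
So delta = 2/99 works.

2/99


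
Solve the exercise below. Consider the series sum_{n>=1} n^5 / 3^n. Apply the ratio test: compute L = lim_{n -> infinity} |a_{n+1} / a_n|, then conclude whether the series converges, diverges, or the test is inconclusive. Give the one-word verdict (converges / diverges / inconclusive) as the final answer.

Let a_n denote the general term. Form the ratio a_{n+1}/a_n and simplify:
a_{n+1}/a_n = (n + 1)^5/(3*n^5)
Take the limit as n -> infinity: L = 1/3.
Since L = 1/3 < 1, the ratio test implies the series converges.

converges


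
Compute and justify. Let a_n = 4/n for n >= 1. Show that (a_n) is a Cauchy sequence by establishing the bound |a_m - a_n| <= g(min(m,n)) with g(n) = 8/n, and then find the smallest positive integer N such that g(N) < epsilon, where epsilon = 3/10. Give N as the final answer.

For any m, n >= 1, by the triangle inequality:
|a_m - a_n| = |4/m - 4/n| <= 4*1/m + 4*1/n <= 8/min(m,n).
So g(n) = 8/n bounds the Cauchy difference. Since g(n) -> 0, (a_n) is Cauchy.
Now solve g(N) < 3/10: 8/N < 3/10 <=> N > 8 / (3/10) = 80/3.
The smallest integer strictly greater than 80/3 is N = 27.
Check: g(27) = 8/27 = 8/27 < 3/10; g(26) = 4/13 >= 3/10. So N = 27.

27


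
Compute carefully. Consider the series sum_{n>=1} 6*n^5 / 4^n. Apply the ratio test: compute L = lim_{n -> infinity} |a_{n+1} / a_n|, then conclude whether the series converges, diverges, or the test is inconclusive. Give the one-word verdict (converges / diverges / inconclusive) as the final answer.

Let a_n denote the general term. Form the ratio a_{n+1}/a_n and simplify:
a_{n+1}/a_n = (n + 1)^5/(4*n^5)
Take the limit as n -> infinity: L = 1/4.
Since L = 1/4 < 1, the ratio test implies the series converges.

converges


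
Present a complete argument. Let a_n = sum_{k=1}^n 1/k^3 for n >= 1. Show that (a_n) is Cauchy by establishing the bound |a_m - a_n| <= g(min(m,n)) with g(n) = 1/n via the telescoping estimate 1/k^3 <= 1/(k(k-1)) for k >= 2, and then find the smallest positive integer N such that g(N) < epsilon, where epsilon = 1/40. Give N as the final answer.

For m > n >= 1: |a_m - a_n| = sum_{k=n+1}^m 1/k^3.
Use 1/k^3 <= 1/(k(k-1)) = 1/(k-1) - 1/k for k >= 2 (which holds since k^3 >= k^2 >= k(k-1) for k >= 2):
sum_{k=n+1}^m 1/k^3 <= sum_{k=n+1}^m (1/(k-1) - 1/k) = 1/n - 1/m <= 1/n.
By symmetry the same bound holds with n,m swapped, so |a_m - a_n| <= 1/min(m,n) = g(min(m,n)). Since g(n) -> 0, (a_n) is Cauchy.
Now solve g(N) < 1/40: 1/N < 1/40 <=> N > 1/(1/40) = 40.
The smallest integer strictly greater than 40 is N = 41.
Check: g(41) = 1/41 < 1/40; g(40) = 1/40 >= 1/40. So N = 41.

41


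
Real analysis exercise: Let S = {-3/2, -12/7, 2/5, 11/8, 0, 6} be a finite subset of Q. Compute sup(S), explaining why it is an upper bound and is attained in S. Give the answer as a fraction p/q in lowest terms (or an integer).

S is finite, so sup(S) = max(S).
Sorted decreasing:
6, 11/8, 2/5, 0, -3/2, -12/7
The extremum is 6.
For every x in S, x <= 6. And 6 is in S, so it is attained.
Therefore sup(S) = 6.

6


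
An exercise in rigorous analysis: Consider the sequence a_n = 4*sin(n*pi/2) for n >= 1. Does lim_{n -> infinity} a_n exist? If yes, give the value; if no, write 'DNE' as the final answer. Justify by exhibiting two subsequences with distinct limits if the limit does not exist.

Examine the behaviour of a_n along subsequences.
a_{4k+1} = 4*sin(pi/2 + 2k*pi) = 4 -> 4. a_{4k+3} = 4*sin(3pi/2 + 2k*pi) = -4 -> -4.
Since these two subsequential limits are 4 and -4, distinct, the full sequence cannot converge (a convergent sequence has all subsequences tending to the same limit). So lim a_n does not exist.

DNE


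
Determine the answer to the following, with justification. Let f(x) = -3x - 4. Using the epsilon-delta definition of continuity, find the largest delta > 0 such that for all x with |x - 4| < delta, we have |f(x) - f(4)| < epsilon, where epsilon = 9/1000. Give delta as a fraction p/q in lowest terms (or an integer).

We compute f(4) = -3*(4) - 4 = -16.
|f(x) - f(4)| = |-3x - 4 - (-16)| = |-3(x - 4)| = 3|x - 4|.
We need 3|x - 4| < 9/1000, i.e. |x - 4| < 9/1000 / 3 = 3/1000.
So any delta <= 3/1000 works. Conversely, if delta > 3/1000, then x = 4 + 3/1000 satisfies |x - 4| = 3/1000 < delta but |f(x) - f(4)| = 3 * 3/1000 = 9/1000, which is not < 9/1000; so no larger delta works.
Hence the largest such delta is 3/1000.

3/1000


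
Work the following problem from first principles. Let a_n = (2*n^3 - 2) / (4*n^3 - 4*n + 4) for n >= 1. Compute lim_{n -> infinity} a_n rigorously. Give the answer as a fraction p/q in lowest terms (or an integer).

Divide numerator and denominator by n^3, the highest power:
numerator / n^3 = 2 - 2/n^3
denominator / n^3 = 4 - 4/n^2 + 4/n^3
As n -> infinity, all terms of the form c/n^k (k >= 1) tend to 0.
So numerator / n^3 -> 2 and denominator / n^3 -> 4.
Therefore lim a_n = 1/2.

1/2


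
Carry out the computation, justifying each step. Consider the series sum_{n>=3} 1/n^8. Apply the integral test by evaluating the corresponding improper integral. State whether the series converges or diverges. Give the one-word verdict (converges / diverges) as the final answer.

Let f(x) = x^(-8). Then f is positive, continuous, and decreasing on [3, infinity), so the integral test applies.
Compute the improper integral int_{3}^infinity f(x) dx:
  antiderivative F(x) = -1/(7*x^7).
  As x -> infinity, F(x) -> 0 (since p = 8 > 1).
  So int = F(infinity) - F(3) = 0 - (-1/15309) = 1/15309.
  Finite, so by the integral test, the series converges.

converges


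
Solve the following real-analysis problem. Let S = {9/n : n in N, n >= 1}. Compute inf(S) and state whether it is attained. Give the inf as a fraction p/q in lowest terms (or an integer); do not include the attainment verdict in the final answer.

Analysis:
- Values: 9, 9/2, 3, 9/4, ... strictly decreasing.
- The maximum is 9 (n=1); sup = 9 (attained).
- The set is bounded below by 0; 9/n -> 0 so 0 is the greatest lower bound.
- 0 is not in the set, so inf = 0 is not attained.
Conclusion: inf(S) = 0, not attained in S.

0


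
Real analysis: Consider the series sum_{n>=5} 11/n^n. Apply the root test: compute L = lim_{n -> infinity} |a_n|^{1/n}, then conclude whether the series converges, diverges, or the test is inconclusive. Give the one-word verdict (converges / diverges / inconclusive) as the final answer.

Let a_n denote the general term. Form |a_n|^(1/n) and simplify:
|a_n|^(1/n) = 11^(1/n)/n
Take the limit as n -> infinity: L = 0.
Since L = 0 < 1, the root test implies convergence.

converges


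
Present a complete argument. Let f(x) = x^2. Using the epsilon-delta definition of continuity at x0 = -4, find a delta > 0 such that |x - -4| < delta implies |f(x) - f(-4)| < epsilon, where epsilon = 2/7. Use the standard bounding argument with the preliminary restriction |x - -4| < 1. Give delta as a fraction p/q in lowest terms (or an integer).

Factor: |x^2 - (-4)^2| = |x - -4| * |x + -4|.
Impose |x - -4| < 1 first. Then |x + -4| = |(x - -4) + 2*(-4)| <= |x - -4| + 2*|-4| < 1 + 8 = 9.
So |x^2 - (-4)^2| < delta * 9.
We need delta * 9 <= 2/7, i.e. delta <= 2/7/9 = 2/63.
Since 2/63 < 1, this is tighter than 1; take delta = 2/63.
So delta = 2/63 works.

2/63


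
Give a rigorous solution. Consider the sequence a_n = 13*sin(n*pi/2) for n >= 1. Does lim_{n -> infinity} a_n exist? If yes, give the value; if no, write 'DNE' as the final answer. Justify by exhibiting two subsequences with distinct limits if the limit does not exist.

Examine the behaviour of a_n along subsequences.
a_{4k+1} = 13*sin(pi/2 + 2k*pi) = 13 -> 13. a_{4k+3} = 13*sin(3pi/2 + 2k*pi) = -13 -> -13.
Since these two subsequential limits are 13 and -13, distinct, the full sequence cannot converge (a convergent sequence has all subsequences tending to the same limit). So lim a_n does not exist.

DNE


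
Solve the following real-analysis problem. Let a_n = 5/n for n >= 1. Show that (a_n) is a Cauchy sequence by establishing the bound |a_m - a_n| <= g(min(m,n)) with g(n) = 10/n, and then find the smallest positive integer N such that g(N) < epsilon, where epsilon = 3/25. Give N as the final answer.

For any m, n >= 1, by the triangle inequality:
|a_m - a_n| = |5/m - 5/n| <= 5*1/m + 5*1/n <= 10/min(m,n).
So g(n) = 10/n bounds the Cauchy difference. Since g(n) -> 0, (a_n) is Cauchy.
Now solve g(N) < 3/25: 10/N < 3/25 <=> N > 10 / (3/25) = 250/3.
The smallest integer strictly greater than 250/3 is N = 84.
Check: g(84) = 10/84 = 5/42 < 3/25; g(83) = 10/83 >= 3/25. So N = 84.

84


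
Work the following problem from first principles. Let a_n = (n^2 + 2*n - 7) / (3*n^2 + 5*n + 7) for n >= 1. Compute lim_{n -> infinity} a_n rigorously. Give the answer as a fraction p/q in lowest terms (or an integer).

Divide numerator and denominator by n^2, the highest power:
numerator / n^2 = 1 + 2/n - 7/n^2
denominator / n^2 = 3 + 5/n + 7/n^2
As n -> infinity, all terms of the form c/n^k (k >= 1) tend to 0.
So numerator / n^2 -> 1 and denominator / n^2 -> 3.
Therefore lim a_n = 1/3.

1/3


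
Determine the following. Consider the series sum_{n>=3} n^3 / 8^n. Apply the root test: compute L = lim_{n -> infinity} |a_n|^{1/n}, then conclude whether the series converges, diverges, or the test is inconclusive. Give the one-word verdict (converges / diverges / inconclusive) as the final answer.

Let a_n denote the general term. Form |a_n|^(1/n) and simplify:
|a_n|^(1/n) = n^(3/n)/8
Take the limit as n -> infinity: L = 1/8.
Since L = 1/8 < 1, the root test implies convergence.

converges


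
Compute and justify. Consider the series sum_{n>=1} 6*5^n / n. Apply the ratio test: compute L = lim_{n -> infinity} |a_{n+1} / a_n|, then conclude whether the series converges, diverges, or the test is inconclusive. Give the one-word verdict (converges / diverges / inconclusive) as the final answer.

Let a_n denote the general term. Form the ratio a_{n+1}/a_n and simplify:
a_{n+1}/a_n = 5*n/(n + 1)
Take the limit as n -> infinity: L = 5.
Since L = 5 > 1 (or L = infinity), the ratio test implies the series diverges.

diverges


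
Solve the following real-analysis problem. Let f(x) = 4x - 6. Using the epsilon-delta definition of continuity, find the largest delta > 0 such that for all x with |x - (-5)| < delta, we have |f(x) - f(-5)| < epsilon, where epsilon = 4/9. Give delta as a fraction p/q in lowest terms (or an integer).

We compute f(-5) = 4*(-5) - 6 = -26.
|f(x) - f(-5)| = |4x - 6 - (-26)| = |4(x - (-5))| = 4|x - (-5)|.
We need 4|x - (-5)| < 4/9, i.e. |x - (-5)| < 4/9 / 4 = 1/9.
So any delta <= 1/9 works. Conversely, if delta > 1/9, then x = -5 + 1/9 satisfies |x - (-5)| = 1/9 < delta but |f(x) - f(-5)| = 4 * 1/9 = 4/9, which is not < 4/9; so no larger delta works.
Hence the largest such delta is 1/9.

1/9
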